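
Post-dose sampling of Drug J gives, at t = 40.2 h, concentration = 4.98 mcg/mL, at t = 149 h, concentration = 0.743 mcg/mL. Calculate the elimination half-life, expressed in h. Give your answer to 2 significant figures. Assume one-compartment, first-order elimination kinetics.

40 h

k = ln(C₁/C₂) / (t₂ − t₁) = ln(4.98/0.743) / (149 − 40.2)
  = 1.902 / 108.8 = 0.01748 h⁻¹
t½ = ln2 / k = 0.693147 / 0.01748 = 39.65 h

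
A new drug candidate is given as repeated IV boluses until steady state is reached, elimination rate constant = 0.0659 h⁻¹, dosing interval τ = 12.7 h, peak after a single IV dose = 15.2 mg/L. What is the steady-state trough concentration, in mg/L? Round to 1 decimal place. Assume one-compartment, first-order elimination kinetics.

e^(−kτ) = e^(−0.06590 × 12.7) = 0.4330
Accumulation ratio R = 1 / (1 − e^(−kτ)) = 1 / (1 − 0.4330) = 1.764
Steady-state trough = C₀ × R × e^(−kτ) = 15.2 × 1.764 × 0.4330 = 11.61 mg/L

11.6 mg/L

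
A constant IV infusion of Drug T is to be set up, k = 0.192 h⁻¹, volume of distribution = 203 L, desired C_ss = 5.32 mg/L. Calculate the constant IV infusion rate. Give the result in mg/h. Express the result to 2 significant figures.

210 mg/h

CL = k × Vd = 0.1920 × 203 = 38.98 L/h
At steady state, infusion rate R₀ = Css × CL = 5.32 × 38.98 = 207.4 mg/h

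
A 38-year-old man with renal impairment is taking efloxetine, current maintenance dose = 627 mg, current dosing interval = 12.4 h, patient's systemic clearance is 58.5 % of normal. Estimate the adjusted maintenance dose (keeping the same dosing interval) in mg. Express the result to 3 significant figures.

To keep the same average steady-state level, dosing rate must scale with clearance.
CL ratio = 58.5 / 100 = 0.5850
New dose (same interval) = 627 × 0.5850 = 366.8 mg

367 mg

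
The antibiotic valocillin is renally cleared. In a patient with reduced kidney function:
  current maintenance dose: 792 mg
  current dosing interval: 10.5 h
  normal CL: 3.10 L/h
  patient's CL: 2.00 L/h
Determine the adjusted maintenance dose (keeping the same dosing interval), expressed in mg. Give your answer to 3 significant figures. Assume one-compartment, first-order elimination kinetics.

511 mg

To keep the same average steady-state level, dosing rate must scale with clearance.
CL ratio = 2.00 / 3.10 = 0.6452
New dose (same interval) = 792 × 0.6452 = 511.0 mg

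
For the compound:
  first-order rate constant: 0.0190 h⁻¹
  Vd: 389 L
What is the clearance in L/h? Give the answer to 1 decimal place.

CL = k × Vd = 0.0190 × 389 = 7.391 L/h

7.4 L/h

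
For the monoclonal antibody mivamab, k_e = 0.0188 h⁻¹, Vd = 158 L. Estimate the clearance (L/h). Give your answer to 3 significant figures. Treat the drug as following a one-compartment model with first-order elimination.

2.97 L/h

CL = k × Vd = 0.0188 × 158 = 2.970 L/h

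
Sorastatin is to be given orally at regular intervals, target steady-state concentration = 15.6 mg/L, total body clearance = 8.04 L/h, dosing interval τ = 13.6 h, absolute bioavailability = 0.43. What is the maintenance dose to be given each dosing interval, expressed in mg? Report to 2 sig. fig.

At steady state, F × (Dose/τ) = Css × CL.
Dose = Css × CL × τ / F = 15.6 × 8.040 × 13.6 / 0.43 = 3967 mg

4000 mg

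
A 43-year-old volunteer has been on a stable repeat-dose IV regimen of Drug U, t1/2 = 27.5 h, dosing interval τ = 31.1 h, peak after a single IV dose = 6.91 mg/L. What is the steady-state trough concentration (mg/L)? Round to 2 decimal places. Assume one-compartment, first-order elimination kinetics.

k = ln2 / t½ = 0.693147 / 27.5 = 0.02521 h⁻¹
e^(−kτ) = e^(−0.02521 × 31.1) = 0.4566
Accumulation ratio R = 1 / (1 − e^(−kτ)) = 1 / (1 − 0.4566) = 1.840
Steady-state trough = C₀ × R × e^(−kτ) = 6.91 × 1.840 × 0.4566 = 5.805 mg/L

5.81 mg/L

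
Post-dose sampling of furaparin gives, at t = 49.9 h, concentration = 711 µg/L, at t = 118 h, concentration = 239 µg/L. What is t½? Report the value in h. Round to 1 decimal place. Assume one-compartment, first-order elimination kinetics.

k = ln(C₁/C₂) / (t₂ − t₁) = ln(711/239) / (118 − 49.9)
  = 1.090 / 68.10 = 0.01601 h⁻¹
t½ = ln2 / k = 0.693147 / 0.01601 = 43.29 h

43.3 h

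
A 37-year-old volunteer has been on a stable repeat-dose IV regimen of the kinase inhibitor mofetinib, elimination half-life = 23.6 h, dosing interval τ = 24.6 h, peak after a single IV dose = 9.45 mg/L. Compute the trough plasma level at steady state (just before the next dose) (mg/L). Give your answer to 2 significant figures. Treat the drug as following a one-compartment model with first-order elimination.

8.9 mg/L

k = ln2 / t½ = 0.693147 / 23.6 = 0.02937 h⁻¹
e^(−kτ) = e^(−0.02937 × 24.6) = 0.4855
Accumulation ratio R = 1 / (1 − e^(−kτ)) = 1 / (1 − 0.4855) = 1.944
Steady-state trough = C₀ × R × e^(−kτ) = 9.45 × 1.944 × 0.4855 = 8.919 mg/L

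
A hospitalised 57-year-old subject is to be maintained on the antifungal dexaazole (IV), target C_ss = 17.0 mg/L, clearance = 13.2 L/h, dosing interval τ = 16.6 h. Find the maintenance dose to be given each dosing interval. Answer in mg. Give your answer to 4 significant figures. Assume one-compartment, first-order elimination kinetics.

3725 mg

At steady state, Dose/τ = Css × CL.
Dose = Css × CL × τ = 17.0 × 13.20 × 16.6 = 3725 mg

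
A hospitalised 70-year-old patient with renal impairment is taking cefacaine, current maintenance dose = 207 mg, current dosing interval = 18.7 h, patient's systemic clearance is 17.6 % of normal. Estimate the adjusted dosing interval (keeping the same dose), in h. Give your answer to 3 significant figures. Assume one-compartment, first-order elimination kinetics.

To keep the same average steady-state level, dosing rate must scale with clearance.
CL ratio = 17.6 / 100 = 0.1760
New interval (same dose) = 18.7 / 0.1760 = 106.3 h

106 h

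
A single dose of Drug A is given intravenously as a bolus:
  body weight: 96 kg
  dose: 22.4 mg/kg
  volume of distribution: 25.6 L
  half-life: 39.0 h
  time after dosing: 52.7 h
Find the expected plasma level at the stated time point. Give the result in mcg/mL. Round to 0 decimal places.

33 mcg/mL

Total dose = 22.4 × 96 = 2150 mg
C₀ = Dose / Vd = 2150 / 25.6 = 83.98 mg/L
k = ln2 / t½ = 0.693147 / 39.0 = 0.01777 h⁻¹
C = C₀ · e^(−k·t) = 83.98 × e^(−0.01777 × 52.7)
  = 83.98 × 0.3920 = 32.92 mg/L
(32.92 mg/L = 32.92 mcg/mL)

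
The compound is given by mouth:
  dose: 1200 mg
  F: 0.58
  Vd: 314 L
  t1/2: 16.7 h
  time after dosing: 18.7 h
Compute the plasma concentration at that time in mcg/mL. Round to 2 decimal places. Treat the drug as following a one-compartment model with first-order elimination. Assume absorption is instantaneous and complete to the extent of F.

Amount reaching circulation = F × Dose = 0.58 × 1200 = 696.0 mg
C₀ = F·Dose / Vd = 696.0 / 314 = 2.217 mg/L
k = ln2 / t½ = 0.693147 / 16.7 = 0.04151 h⁻¹
C = C₀ · e^(−k·t) = 2.217 × e^(−0.04151 × 18.7)
  = 2.217 × 0.4601 = 1.020 mg/L
(1.020 mg/L = 1.020 mcg/mL)

1.02 mcg/mL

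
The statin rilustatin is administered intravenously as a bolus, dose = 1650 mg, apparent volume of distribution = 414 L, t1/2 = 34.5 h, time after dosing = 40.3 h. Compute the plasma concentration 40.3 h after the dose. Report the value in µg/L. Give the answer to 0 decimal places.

C₀ = Dose / Vd = 1650 / 414 = 3.986 mg/L
k = ln2 / t½ = 0.693147 / 34.5 = 0.02009 h⁻¹
C = C₀ · e^(−k·t) = 3.986 × e^(−0.02009 × 40.3)
  = 3.986 × 0.4450 = 1.774 mg/L
Convert: 1.774 mg/L × 1000 = 1774 µg/L

1774 µg/L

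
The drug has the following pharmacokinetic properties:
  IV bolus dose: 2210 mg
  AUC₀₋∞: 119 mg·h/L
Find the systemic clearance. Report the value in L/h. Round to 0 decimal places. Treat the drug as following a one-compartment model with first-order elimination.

CL = Dose / AUC = 2210 / 119 = 18.57 L/h

19 L/h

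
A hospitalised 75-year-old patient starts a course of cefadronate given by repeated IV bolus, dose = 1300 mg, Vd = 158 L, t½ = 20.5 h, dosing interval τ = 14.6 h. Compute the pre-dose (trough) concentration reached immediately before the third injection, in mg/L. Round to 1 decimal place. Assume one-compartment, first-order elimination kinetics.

8.1 mg/L

C₀ per dose = Dose / Vd = 1300 / 158 = 8.228 mg/L
k = ln2 / t½ = 0.693147 / 20.5 = 0.03381 h⁻¹
Fraction remaining after one interval: r = e^(−kτ) = e^(−0.03381 × 14.6) = 0.6104
Before dose 3, 2 doses have been given (aged 1τ, 2τ).
C_trough = C₀ × (r + r²) = 8.228 × (0.6104 + 0.3726) = 8.088 mg/L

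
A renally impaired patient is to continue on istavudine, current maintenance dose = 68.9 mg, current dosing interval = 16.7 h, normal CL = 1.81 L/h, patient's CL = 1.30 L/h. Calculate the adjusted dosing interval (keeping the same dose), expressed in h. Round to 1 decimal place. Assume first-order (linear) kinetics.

To keep the same average steady-state level, dosing rate must scale with clearance.
CL ratio = 1.30 / 1.81 = 0.7182
New interval (same dose) = 16.7 / 0.7182 = 23.25 h

23.3 h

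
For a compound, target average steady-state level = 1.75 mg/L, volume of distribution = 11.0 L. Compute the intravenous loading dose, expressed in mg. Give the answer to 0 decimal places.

19 mg

LD = Css × Vd = 1.75 × 11.0 = 19.25 mg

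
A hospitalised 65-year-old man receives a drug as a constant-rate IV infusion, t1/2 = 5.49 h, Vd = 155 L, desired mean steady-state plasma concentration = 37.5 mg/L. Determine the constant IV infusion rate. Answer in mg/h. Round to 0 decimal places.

k = ln2 / t½ = 0.693147 / 5.49 = 0.1263 h⁻¹
CL = k × Vd = 0.1263 × 155 = 19.58 L/h
At steady state, infusion rate R₀ = Css × CL = 37.5 × 19.58 = 734.3 mg/h

734 mg/h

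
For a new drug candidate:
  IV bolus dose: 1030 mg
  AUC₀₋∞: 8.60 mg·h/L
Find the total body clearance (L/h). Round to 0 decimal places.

CL = Dose / AUC = 1030 / 8.60 = 119.8 L/h

120 L/h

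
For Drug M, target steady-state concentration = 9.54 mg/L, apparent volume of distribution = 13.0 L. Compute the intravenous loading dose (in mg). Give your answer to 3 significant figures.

124 mg

LD = Css × Vd = 9.54 × 13.0 = 124.0 mg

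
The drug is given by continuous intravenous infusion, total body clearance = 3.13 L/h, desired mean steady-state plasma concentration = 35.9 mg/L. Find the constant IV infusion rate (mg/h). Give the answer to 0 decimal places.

At steady state, infusion rate R₀ = Css × CL = 35.9 × 3.130 = 112.4 mg/h

112 mg/h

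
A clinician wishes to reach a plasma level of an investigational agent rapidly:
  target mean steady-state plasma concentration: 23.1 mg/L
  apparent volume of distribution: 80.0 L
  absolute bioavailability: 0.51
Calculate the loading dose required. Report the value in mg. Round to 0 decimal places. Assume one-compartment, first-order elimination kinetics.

LD = Css × Vd / F = 23.1 × 80.0 / 0.51 = 3624 mg

3624 mg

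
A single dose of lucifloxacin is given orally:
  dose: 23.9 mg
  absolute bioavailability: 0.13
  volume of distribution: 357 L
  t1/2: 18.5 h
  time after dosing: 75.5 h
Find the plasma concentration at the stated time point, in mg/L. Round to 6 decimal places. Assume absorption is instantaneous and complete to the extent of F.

Amount reaching circulation = F × Dose = 0.13 × 23.90 = 3.107 mg
C₀ = F·Dose / Vd = 3.107 / 357 = 0.008703 mg/L
k = ln2 / t½ = 0.693147 / 18.5 = 0.03747 h⁻¹
C = C₀ · e^(−k·t) = 0.008703 × e^(−0.03747 × 75.5)
  = 0.008703 × 0.05907 = 0.0005141 mg/L

0.000514 mg/L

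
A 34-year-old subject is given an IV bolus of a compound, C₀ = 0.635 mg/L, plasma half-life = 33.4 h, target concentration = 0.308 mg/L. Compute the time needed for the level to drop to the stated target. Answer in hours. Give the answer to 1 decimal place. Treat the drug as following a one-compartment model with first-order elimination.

k = ln2 / t½ = 0.693147 / 33.4 = 0.02075 h⁻¹
t = ln(C₀ / C) / k = ln(0.6350 / 0.308) / 0.02075
  = ln(2.062) / 0.02075 = 0.7237 / 0.02075 = 34.88 h

34.9 h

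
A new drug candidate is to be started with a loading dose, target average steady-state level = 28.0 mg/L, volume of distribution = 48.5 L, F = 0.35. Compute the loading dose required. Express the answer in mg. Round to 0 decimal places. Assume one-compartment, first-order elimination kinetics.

3880 mg

LD = Css × Vd / F = 28.0 × 48.5 / 0.35 = 3880 mg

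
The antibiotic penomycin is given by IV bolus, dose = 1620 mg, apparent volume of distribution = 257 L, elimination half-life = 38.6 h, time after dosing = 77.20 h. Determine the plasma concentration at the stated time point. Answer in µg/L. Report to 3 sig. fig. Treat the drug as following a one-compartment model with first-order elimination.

C₀ = Dose / Vd = 1620 / 257 = 6.304 mg/L
k = ln2 / t½ = 0.693147 / 38.6 = 0.01796 h⁻¹
t / t½ = 77.20 / 38.6 = 2 half-lives
C = C₀ × (1/2)^2 = 6.304 × 0.2500 = 1.576 mg/L
Convert: 1.576 mg/L × 1000 = 1576 µg/L

1580 µg/L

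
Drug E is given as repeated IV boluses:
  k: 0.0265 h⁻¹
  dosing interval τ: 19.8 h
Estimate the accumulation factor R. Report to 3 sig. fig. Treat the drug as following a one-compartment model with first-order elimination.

e^(−kτ) = e^(−0.02650 × 19.8) = 0.5917
Accumulation ratio R = 1 / (1 − e^(−kτ)) = 1 / (1 − 0.5917) = 2.449

2.45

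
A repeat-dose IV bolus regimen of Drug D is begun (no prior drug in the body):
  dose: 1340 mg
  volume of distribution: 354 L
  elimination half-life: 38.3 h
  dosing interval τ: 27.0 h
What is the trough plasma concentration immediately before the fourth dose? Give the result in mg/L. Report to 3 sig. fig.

4.62 mg/L

C₀ per dose = Dose / Vd = 1340 / 354 = 3.785 mg/L
k = ln2 / t½ = 0.693147 / 38.3 = 0.01810 h⁻¹
Fraction remaining after one interval: r = e^(−kτ) = e^(−0.01810 × 27.0) = 0.6134
Before dose 4, 3 doses have been given (aged 1τ, 2τ, 3τ).
C_trough = C₀ × (r + r² + … + r^3) = C₀ × r(1−r^3)/(1−r)
        = 3.785 × 0.6134 × (1 − 0.2308) / (1 − 0.6134) = 4.619 mg/L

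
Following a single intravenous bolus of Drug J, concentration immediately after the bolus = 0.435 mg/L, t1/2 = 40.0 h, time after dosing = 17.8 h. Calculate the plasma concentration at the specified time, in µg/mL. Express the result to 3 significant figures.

0.320 µg/mL

k = ln2 / t½ = 0.693147 / 40.0 = 0.01733 h⁻¹
C = C₀ · e^(−k·t) = 0.4350 × e^(−0.01733 × 17.8)
  = 0.4350 × 0.7346 = 0.3196 mg/L
(0.3196 mg/L = 0.3196 µg/mL)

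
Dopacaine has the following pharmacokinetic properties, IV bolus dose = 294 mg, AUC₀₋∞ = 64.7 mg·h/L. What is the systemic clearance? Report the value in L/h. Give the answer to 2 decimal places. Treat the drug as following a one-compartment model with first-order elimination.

CL = Dose / AUC = 294 / 64.7 = 4.544 L/h

4.54 L/h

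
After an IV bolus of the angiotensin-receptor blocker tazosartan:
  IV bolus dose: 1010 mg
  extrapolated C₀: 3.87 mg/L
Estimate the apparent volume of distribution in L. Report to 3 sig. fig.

261 L

Vd = Dose / C₀ = 1010 / 3.87 = 261.0 L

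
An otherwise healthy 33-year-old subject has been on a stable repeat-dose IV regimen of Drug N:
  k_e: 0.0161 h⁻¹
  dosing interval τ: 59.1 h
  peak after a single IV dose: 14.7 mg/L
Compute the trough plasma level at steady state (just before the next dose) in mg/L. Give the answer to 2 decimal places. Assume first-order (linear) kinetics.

9.25 mg/L

e^(−kτ) = e^(−0.01610 × 59.1) = 0.3862
Accumulation ratio R = 1 / (1 − e^(−kτ)) = 1 / (1 − 0.3862) = 1.629
Steady-state trough = C₀ × R × e^(−kτ) = 14.7 × 1.629 × 0.3862 = 9.248 mg/L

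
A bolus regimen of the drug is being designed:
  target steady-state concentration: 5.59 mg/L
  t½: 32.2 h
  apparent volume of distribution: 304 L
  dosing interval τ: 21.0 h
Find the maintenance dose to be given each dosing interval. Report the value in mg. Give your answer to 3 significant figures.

768 mg

k = ln2 / t½ = 0.693147 / 32.2 = 0.02153 h⁻¹
CL = k × Vd = 0.02153 × 304 = 6.545 L/h
At steady state, Dose/τ = Css × CL.
Dose = Css × CL × τ = 5.59 × 6.545 × 21.0 = 768.3 mg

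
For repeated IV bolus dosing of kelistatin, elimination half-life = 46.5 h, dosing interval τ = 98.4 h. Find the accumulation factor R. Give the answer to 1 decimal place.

1.3

k = ln2 / t½ = 0.693147 / 46.5 = 0.01491 h⁻¹
e^(−kτ) = e^(−0.01491 × 98.4) = 0.2306
Accumulation ratio R = 1 / (1 − e^(−kτ)) = 1 / (1 − 0.2306) = 1.300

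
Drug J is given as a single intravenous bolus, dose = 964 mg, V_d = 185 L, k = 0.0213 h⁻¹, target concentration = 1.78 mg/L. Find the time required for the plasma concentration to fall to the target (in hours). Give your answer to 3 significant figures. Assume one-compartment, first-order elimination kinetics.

C₀ = Dose / Vd = 964.0 / 185 = 5.211 mg/L
t = ln(C₀ / C) / k = ln(5.211 / 1.78) / 0.02130
  = ln(2.928) / 0.02130 = 1.074 / 0.02130 = 50.42 h

50.4 h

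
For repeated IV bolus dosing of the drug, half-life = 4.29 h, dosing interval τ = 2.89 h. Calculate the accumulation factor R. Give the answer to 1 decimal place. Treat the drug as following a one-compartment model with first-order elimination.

2.7

k = ln2 / t½ = 0.693147 / 4.29 = 0.1616 h⁻¹
e^(−kτ) = e^(−0.1616 × 2.89) = 0.6269
Accumulation ratio R = 1 / (1 − e^(−kτ)) = 1 / (1 − 0.6269) = 2.680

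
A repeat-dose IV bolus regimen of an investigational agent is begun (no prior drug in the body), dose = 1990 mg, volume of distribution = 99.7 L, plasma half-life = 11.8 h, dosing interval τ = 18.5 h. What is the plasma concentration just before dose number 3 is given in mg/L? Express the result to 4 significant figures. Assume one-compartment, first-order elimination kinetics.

C₀ per dose = Dose / Vd = 1990 / 99.7 = 19.96 mg/L
k = ln2 / t½ = 0.693147 / 11.8 = 0.05874 h⁻¹
Fraction remaining after one interval: r = e^(−kτ) = e^(−0.05874 × 18.5) = 0.3373
Before dose 3, 2 doses have been given (aged 1τ, 2τ).
C_trough = C₀ × (r + r²) = 19.96 × (0.3373 + 0.1138) = 9.004 mg/L

9.004 mg/L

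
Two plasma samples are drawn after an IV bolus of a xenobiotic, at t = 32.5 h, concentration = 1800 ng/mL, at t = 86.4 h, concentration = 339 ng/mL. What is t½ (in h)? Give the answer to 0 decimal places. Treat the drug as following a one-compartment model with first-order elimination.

22 h

k = ln(C₁/C₂) / (t₂ − t₁) = ln(1800/339) / (86.4 − 32.5)
  = 1.670 / 53.90 = 0.03098 h⁻¹
t½ = ln2 / k = 0.693147 / 0.03098 = 22.37 h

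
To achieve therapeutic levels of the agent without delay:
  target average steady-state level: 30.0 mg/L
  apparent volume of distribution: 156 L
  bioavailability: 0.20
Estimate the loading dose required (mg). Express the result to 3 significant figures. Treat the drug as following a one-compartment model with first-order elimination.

23400 mg

LD = Css × Vd / F = 30.0 × 156 / 0.20 = 23400 mg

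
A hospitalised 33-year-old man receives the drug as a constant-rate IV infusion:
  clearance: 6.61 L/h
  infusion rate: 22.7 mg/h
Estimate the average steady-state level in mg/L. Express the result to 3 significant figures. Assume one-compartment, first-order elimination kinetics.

3.43 mg/L

At steady state Css = R₀ / CL = 22.7 / 6.610 = 3.434 mg/L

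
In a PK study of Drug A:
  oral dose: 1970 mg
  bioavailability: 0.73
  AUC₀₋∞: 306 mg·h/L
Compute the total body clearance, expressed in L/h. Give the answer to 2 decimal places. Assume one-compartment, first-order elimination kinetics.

4.70 L/h

CL = F·Dose / AUC = 0.73 × 1970 / 306 = 4.700 L/h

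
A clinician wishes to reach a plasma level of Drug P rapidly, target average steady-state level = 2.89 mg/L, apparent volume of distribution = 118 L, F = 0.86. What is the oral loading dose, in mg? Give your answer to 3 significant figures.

397 mg

LD = Css × Vd / F = 2.89 × 118 / 0.86 = 396.5 mg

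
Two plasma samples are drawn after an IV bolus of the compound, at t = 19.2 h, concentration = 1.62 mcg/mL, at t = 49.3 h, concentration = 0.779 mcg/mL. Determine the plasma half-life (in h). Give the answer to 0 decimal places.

28 h

k = ln(C₁/C₂) / (t₂ − t₁) = ln(1.62/0.779) / (49.3 − 19.2)
  = 0.7322 / 30.10 = 0.02433 h⁻¹
t½ = ln2 / k = 0.693147 / 0.02433 = 28.49 h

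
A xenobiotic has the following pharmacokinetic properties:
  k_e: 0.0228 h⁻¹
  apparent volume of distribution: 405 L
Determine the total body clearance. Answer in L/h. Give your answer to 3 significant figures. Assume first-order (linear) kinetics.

CL = k × Vd = 0.0228 × 405 = 9.234 L/h

9.23 L/h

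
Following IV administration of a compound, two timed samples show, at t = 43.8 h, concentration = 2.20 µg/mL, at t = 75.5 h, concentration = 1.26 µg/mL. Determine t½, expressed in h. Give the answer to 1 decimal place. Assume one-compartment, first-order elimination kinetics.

k = ln(C₁/C₂) / (t₂ − t₁) = ln(2.20/1.26) / (75.5 − 43.8)
  = 0.5573 / 31.70 = 0.01758 h⁻¹
t½ = ln2 / k = 0.693147 / 0.01758 = 39.43 h

39.4 h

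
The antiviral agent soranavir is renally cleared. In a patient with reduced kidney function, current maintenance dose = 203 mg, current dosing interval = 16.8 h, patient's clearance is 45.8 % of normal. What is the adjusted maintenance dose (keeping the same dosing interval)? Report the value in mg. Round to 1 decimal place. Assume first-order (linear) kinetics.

93.0 mg

To keep the same average steady-state level, dosing rate must scale with clearance.
CL ratio = 45.8 / 100 = 0.4580
New dose (same interval) = 203 × 0.4580 = 92.97 mg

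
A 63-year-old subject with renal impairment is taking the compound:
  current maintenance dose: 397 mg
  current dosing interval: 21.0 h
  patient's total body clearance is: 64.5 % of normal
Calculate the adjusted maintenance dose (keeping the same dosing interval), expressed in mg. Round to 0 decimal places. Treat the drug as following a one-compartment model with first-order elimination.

To keep the same average steady-state level, dosing rate must scale with clearance.
CL ratio = 64.5 / 100 = 0.6450
New dose (same interval) = 397 × 0.6450 = 256.1 mg

256 mg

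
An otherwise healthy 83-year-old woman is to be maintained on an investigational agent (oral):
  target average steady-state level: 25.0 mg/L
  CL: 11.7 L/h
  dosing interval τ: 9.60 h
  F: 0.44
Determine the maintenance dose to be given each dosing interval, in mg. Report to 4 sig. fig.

6382 mg

At steady state, F × (Dose/τ) = Css × CL.
Dose = Css × CL × τ / F = 25.0 × 11.70 × 9.60 / 0.44 = 6382 mg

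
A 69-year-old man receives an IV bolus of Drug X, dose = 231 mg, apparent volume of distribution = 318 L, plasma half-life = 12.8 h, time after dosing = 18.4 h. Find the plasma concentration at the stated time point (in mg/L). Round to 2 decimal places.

0.27 mg/L

C₀ = Dose / Vd = 231.0 / 318 = 0.7264 mg/L
k = ln2 / t½ = 0.693147 / 12.8 = 0.05415 h⁻¹
C = C₀ · e^(−k·t) = 0.7264 × e^(−0.05415 × 18.4)
  = 0.7264 × 0.3692 = 0.2682 mg/L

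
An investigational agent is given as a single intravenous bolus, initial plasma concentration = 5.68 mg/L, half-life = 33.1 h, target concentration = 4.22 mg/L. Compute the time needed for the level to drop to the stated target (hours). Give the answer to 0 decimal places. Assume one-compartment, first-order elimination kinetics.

14 h

k = ln2 / t½ = 0.693147 / 33.1 = 0.02094 h⁻¹
t = ln(C₀ / C) / k = ln(5.680 / 4.22) / 0.02094
  = ln(1.346) / 0.02094 = 0.2971 / 0.02094 = 14.19 h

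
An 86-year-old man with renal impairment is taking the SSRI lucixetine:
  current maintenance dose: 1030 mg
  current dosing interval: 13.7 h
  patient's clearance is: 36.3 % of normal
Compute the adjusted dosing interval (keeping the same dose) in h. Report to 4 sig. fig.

37.74 h

To keep the same average steady-state level, dosing rate must scale with clearance.
CL ratio = 36.3 / 100 = 0.3630
New interval (same dose) = 13.7 / 0.3630 = 37.74 h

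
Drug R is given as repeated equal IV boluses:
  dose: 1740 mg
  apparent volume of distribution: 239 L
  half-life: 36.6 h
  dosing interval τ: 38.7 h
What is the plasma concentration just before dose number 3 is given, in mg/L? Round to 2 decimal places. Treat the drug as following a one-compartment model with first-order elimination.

C₀ per dose = Dose / Vd = 1740 / 239 = 7.280 mg/L
k = ln2 / t½ = 0.693147 / 36.6 = 0.01894 h⁻¹
Fraction remaining after one interval: r = e^(−kτ) = e^(−0.01894 × 38.7) = 0.4805
Before dose 3, 2 doses have been given (aged 1τ, 2τ).
C_trough = C₀ × (r + r²) = 7.280 × (0.4805 + 0.2309) = 5.179 mg/L

5.18 mg/L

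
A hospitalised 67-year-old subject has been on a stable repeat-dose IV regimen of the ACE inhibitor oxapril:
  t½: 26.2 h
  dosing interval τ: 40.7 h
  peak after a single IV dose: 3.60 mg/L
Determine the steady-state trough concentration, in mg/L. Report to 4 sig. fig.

k = ln2 / t½ = 0.693147 / 26.2 = 0.02646 h⁻¹
e^(−kτ) = e^(−0.02646 × 40.7) = 0.3406
Accumulation ratio R = 1 / (1 − e^(−kτ)) = 1 / (1 − 0.3406) = 1.517
Steady-state trough = C₀ × R × e^(−kτ) = 3.60 × 1.517 × 0.3406 = 1.860 mg/L

1.860 mg/L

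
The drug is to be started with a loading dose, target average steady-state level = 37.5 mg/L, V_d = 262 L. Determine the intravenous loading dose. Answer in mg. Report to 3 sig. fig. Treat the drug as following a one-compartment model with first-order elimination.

9830 mg

LD = Css × Vd = 37.5 × 262 = 9825 mg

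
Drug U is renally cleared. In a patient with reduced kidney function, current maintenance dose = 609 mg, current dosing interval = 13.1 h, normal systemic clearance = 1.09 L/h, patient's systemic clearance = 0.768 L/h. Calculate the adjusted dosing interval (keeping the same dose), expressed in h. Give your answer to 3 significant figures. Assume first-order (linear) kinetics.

18.6 h

To keep the same average steady-state level, dosing rate must scale with clearance.
CL ratio = 0.768 / 1.09 = 0.7046
New interval (same dose) = 13.1 / 0.7046 = 18.59 h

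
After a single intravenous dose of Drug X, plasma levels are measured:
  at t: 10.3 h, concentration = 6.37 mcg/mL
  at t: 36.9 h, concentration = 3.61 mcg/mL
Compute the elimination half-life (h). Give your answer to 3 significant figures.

k = ln(C₁/C₂) / (t₂ − t₁) = ln(6.37/3.61) / (36.9 − 10.3)
  = 0.5679 / 26.60 = 0.02135 h⁻¹
t½ = ln2 / k = 0.693147 / 0.02135 = 32.47 h

32.5 h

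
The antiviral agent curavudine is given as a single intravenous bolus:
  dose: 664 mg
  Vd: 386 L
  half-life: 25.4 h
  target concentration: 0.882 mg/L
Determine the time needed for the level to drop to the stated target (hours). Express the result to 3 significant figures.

C₀ = Dose / Vd = 664.0 / 386 = 1.720 mg/L
k = ln2 / t½ = 0.693147 / 25.4 = 0.02729 h⁻¹
t = ln(C₀ / C) / k = ln(1.720 / 0.882) / 0.02729
  = ln(1.950) / 0.02729 = 0.6678 / 0.02729 = 24.47 h

24.5 h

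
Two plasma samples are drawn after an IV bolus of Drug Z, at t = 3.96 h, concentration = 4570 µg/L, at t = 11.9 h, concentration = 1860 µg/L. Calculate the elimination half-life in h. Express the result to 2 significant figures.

6.1 h

k = ln(C₁/C₂) / (t₂ − t₁) = ln(4570/1860) / (11.9 − 3.96)
  = 0.8989 / 7.940 = 0.1132 h⁻¹
t½ = ln2 / k = 0.693147 / 0.1132 = 6.123 h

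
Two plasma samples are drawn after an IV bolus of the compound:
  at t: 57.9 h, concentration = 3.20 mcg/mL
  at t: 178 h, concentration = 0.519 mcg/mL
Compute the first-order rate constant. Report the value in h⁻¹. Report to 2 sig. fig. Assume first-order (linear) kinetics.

k = ln(C₁/C₂) / (t₂ − t₁) = ln(3.20/0.519) / (178 − 57.9)
  = 1.819 / 120.1 = 0.01515 h⁻¹

0.015 h⁻¹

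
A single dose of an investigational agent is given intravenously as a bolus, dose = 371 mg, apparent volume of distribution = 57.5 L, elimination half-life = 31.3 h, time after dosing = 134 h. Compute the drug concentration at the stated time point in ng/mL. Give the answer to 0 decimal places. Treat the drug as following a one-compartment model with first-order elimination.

C₀ = Dose / Vd = 371.0 / 57.5 = 6.452 mg/L
k = ln2 / t½ = 0.693147 / 31.3 = 0.02215 h⁻¹
C = C₀ · e^(−k·t) = 6.452 × e^(−0.02215 × 134)
  = 6.452 × 0.05140 = 0.3316 mg/L
Convert: 0.3316 mg/L × 1000 = 331.6 ng/mL

332 ng/mL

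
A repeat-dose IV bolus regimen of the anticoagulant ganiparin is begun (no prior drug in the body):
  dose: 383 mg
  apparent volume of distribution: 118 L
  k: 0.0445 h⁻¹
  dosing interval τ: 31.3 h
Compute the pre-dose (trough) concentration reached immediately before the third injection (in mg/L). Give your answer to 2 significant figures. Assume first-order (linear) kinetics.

C₀ per dose = Dose / Vd = 383 / 118 = 3.246 mg/L
Fraction remaining after one interval: r = e^(−kτ) = e^(−0.04450 × 31.3) = 0.2484
Before dose 3, 2 doses have been given (aged 1τ, 2τ).
C_trough = C₀ × (r + r²) = 3.246 × (0.2484 + 0.06170) = 1.007 mg/L

1.0 mg/L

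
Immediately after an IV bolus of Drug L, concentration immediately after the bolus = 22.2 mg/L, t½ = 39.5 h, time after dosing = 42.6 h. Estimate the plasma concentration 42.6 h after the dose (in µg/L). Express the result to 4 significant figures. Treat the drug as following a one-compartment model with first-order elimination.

k = ln2 / t½ = 0.693147 / 39.5 = 0.01755 h⁻¹
C = C₀ · e^(−k·t) = 22.20 × e^(−0.01755 × 42.6)
  = 22.20 × 0.4735 = 10.51 mg/L
Convert: 10.51 mg/L × 1000 = 10510 µg/L

10510 µg/L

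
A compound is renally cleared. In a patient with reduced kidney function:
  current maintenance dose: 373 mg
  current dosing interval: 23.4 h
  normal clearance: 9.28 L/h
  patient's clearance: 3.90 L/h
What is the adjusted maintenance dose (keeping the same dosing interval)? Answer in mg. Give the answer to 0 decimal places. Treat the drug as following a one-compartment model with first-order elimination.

157 mg

To keep the same average steady-state level, dosing rate must scale with clearance.
CL ratio = 3.90 / 9.28 = 0.4203
New dose (same interval) = 373 × 0.4203 = 156.8 mg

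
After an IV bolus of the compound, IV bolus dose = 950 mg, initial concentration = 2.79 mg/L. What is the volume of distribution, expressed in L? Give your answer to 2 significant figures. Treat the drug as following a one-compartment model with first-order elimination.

340 L

Vd = Dose / C₀ = 950.0 / 2.79 = 340.5 L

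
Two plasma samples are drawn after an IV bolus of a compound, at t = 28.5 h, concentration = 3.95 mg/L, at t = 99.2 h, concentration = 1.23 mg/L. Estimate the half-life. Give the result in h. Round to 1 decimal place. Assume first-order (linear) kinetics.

k = ln(C₁/C₂) / (t₂ − t₁) = ln(3.95/1.23) / (99.2 − 28.5)
  = 1.167 / 70.70 = 0.01651 h⁻¹
t½ = ln2 / k = 0.693147 / 0.01651 = 41.98 h

42.0 h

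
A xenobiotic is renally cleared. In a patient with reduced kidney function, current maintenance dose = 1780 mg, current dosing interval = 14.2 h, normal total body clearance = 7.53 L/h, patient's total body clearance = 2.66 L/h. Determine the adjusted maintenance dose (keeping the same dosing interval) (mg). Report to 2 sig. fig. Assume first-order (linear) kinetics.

To keep the same average steady-state level, dosing rate must scale with clearance.
CL ratio = 2.66 / 7.53 = 0.3533
New dose (same interval) = 1780 × 0.3533 = 628.9 mg

630 mg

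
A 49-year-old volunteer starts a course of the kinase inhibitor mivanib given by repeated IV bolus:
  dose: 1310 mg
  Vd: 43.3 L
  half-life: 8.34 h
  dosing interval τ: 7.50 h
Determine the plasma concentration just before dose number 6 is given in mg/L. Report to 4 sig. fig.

C₀ per dose = Dose / Vd = 1310 / 43.3 = 30.25 mg/L
k = ln2 / t½ = 0.693147 / 8.34 = 0.08311 h⁻¹
Fraction remaining after one interval: r = e^(−kτ) = e^(−0.08311 × 7.50) = 0.5362
Before dose 6, 5 doses have been given (aged 1τ, 2τ, 3τ, 4τ, 5τ).
C_trough = C₀ × (r + r² + … + r^5) = C₀ × r(1−r^5)/(1−r)
        = 30.25 × 0.5362 × (1 − 0.04432) / (1 − 0.5362) = 33.42 mg/L

33.42 mg/L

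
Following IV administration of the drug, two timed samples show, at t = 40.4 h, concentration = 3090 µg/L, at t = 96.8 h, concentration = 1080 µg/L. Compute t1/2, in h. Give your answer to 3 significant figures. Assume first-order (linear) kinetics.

k = ln(C₁/C₂) / (t₂ − t₁) = ln(3090/1080) / (96.8 − 40.4)
  = 1.051 / 56.40 = 0.01863 h⁻¹
t½ = ln2 / k = 0.693147 / 0.01863 = 37.21 h

37.2 h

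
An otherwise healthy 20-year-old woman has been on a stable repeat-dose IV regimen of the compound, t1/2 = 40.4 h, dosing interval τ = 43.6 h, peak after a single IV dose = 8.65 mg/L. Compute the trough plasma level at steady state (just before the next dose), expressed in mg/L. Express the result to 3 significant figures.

k = ln2 / t½ = 0.693147 / 40.4 = 0.01716 h⁻¹
e^(−kτ) = e^(−0.01716 × 43.6) = 0.4732
Accumulation ratio R = 1 / (1 − e^(−kτ)) = 1 / (1 − 0.4732) = 1.898
Steady-state trough = C₀ × R × e^(−kτ) = 8.65 × 1.898 × 0.4732 = 7.769 mg/L

7.77 mg/L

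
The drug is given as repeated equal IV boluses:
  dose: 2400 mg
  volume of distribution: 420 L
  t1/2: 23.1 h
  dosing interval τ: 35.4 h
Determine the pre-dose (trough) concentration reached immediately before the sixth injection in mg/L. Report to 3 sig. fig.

C₀ per dose = Dose / Vd = 2400 / 420 = 5.714 mg/L
k = ln2 / t½ = 0.693147 / 23.1 = 0.03001 h⁻¹
Fraction remaining after one interval: r = e^(−kτ) = e^(−0.03001 × 35.4) = 0.3456
Before dose 6, 5 doses have been given (aged 1τ, 2τ, 3τ, 4τ, 5τ).
C_trough = C₀ × (r + r² + … + r^5) = C₀ × r(1−r^5)/(1−r)
        = 5.714 × 0.3456 × (1 − 0.004930) / (1 − 0.3456) = 3.003 mg/L

3.00 mg/L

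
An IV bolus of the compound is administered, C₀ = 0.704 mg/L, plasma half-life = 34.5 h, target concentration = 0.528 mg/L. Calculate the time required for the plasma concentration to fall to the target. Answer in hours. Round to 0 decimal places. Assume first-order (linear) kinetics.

k = ln2 / t½ = 0.693147 / 34.5 = 0.02009 h⁻¹
t = ln(C₀ / C) / k = ln(0.7040 / 0.528) / 0.02009
  = ln(1.333) / 0.02009 = 0.2874 / 0.02009 = 14.31 h

14 h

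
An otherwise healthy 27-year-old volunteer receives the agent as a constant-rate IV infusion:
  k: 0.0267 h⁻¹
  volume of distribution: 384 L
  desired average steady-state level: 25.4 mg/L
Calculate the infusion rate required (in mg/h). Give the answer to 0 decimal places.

260 mg/h

CL = k × Vd = 0.02670 × 384 = 10.25 L/h
At steady state, infusion rate R₀ = Css × CL = 25.4 × 10.25 = 260.4 mg/h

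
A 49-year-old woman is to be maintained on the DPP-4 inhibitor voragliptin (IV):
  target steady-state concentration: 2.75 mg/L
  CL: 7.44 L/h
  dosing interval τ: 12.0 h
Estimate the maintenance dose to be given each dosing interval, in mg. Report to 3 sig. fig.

246 mg

At steady state, Dose/τ = Css × CL.
Dose = Css × CL × τ = 2.75 × 7.440 × 12.0 = 245.5 mg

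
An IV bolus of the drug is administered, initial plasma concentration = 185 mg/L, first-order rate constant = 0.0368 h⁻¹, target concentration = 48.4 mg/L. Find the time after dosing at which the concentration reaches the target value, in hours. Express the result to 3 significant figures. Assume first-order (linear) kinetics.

36.4 h

t = ln(C₀ / C) / k = ln(185.0 / 48.4) / 0.03680
  = ln(3.822) / 0.03680 = 1.341 / 0.03680 = 36.44 h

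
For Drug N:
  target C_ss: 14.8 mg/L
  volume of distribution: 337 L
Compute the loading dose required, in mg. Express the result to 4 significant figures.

LD = Css × Vd = 14.8 × 337 = 4988 mg

4988 mg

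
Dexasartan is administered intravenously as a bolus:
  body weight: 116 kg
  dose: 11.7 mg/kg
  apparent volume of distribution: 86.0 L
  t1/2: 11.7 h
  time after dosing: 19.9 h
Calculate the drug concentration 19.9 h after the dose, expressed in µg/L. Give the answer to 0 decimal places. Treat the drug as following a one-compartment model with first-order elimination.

4854 µg/L

Total dose = 11.7 × 116 = 1357 mg
C₀ = Dose / Vd = 1357 / 86.0 = 15.78 mg/L
k = ln2 / t½ = 0.693147 / 11.7 = 0.05924 h⁻¹
C = C₀ · e^(−k·t) = 15.78 × e^(−0.05924 × 19.9)
  = 15.78 × 0.3076 = 4.854 mg/L
Convert: 4.854 mg/L × 1000 = 4854 µg/L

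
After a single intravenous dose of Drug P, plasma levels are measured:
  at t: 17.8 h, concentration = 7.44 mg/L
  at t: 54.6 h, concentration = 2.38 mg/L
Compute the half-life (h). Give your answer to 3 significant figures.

k = ln(C₁/C₂) / (t₂ − t₁) = ln(7.44/2.38) / (54.6 − 17.8)
  = 1.140 / 36.80 = 0.03098 h⁻¹
t½ = ln2 / k = 0.693147 / 0.03098 = 22.37 h

22.4 h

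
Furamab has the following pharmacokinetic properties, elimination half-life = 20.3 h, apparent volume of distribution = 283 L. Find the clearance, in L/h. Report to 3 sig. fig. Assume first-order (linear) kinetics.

9.66 L/h

k = ln2 / t½ = 0.693147 / 20.3 = 0.03415 h⁻¹
CL = k × Vd = 0.03415 × 283 = 9.664 L/h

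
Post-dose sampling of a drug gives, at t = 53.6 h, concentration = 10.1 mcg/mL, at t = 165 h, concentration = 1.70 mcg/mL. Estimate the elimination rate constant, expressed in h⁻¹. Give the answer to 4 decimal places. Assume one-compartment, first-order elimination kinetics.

0.0160 h⁻¹

k = ln(C₁/C₂) / (t₂ − t₁) = ln(10.1/1.70) / (165 − 53.6)
  = 1.782 / 111.4 = 0.01600 h⁻¹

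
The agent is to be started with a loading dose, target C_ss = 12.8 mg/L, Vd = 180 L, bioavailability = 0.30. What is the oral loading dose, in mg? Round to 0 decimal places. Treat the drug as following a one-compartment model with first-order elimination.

LD = Css × Vd / F = 12.8 × 180 / 0.30 = 7680 mg

7680 mg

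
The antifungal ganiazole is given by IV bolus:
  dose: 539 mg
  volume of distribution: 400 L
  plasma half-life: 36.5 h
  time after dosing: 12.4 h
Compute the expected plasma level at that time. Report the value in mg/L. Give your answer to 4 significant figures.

C₀ = Dose / Vd = 539.0 / 400 = 1.348 mg/L
k = ln2 / t½ = 0.693147 / 36.5 = 0.01899 h⁻¹
C = C₀ · e^(−k·t) = 1.348 × e^(−0.01899 × 12.4)
  = 1.348 × 0.7902 = 1.065 mg/L

1.065 mg/L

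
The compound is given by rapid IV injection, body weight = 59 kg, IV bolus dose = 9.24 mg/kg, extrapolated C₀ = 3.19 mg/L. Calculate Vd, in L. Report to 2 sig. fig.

Dose = 9.24 × 59 = 545.2 mg
Vd = Dose / C₀ = 545.2 / 3.19 = 170.9 L

170 L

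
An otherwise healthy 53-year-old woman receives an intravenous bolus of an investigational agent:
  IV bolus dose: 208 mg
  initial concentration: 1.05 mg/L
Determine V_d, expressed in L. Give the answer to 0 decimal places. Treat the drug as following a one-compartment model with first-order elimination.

198 L

Vd = Dose / C₀ = 208.0 / 1.05 = 198.1 L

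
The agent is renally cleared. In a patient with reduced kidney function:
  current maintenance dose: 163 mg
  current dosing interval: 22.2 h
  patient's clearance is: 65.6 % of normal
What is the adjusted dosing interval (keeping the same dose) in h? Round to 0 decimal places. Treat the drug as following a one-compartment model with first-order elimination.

34 h

To keep the same average steady-state level, dosing rate must scale with clearance.
CL ratio = 65.6 / 100 = 0.6560
New interval (same dose) = 22.2 / 0.6560 = 33.84 h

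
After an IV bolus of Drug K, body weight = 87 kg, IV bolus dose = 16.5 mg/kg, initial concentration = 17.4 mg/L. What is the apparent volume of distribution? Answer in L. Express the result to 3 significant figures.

82.5 L

Dose = 16.5 × 87 = 1436 mg
Vd = Dose / C₀ = 1436 / 17.4 = 82.53 L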